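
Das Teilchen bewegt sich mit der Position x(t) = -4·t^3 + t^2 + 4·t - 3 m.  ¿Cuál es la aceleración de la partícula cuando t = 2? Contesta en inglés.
To solve this, we need to take 2 derivatives of our position equation x(t) = -4·t^3 + t^2 + 4·t - 3. The derivative of position gives velocity: v(t) = -12·t^2 + 2·t + 4. The derivative of velocity gives acceleration: a(t) = 2 - 24·t. Using a(t) = 2 - 24·t and substituting t = 2, we find a = -46.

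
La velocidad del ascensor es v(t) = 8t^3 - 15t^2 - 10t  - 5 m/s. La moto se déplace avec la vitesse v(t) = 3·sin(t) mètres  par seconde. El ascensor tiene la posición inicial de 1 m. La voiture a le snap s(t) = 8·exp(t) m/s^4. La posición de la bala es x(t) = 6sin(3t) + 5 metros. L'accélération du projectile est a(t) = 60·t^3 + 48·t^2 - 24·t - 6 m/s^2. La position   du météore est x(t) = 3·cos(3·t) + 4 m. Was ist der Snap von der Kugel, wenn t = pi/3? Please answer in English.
Starting from position x(t) = 6·sin(3·t) + 5, we take 4 derivatives. Differentiating position, we get velocity: v(t) = 18·cos(3·t). Differentiating velocity, we get acceleration: a(t) = -54·sin(3·t). The derivative of acceleration gives jerk: j(t) = -162·cos(3·t). The derivative of jerk gives snap: s(t) = 486·sin(3·t). We have snap s(t) = 486·sin(3·t). Substituting t = pi/3: s(pi/3) = 0.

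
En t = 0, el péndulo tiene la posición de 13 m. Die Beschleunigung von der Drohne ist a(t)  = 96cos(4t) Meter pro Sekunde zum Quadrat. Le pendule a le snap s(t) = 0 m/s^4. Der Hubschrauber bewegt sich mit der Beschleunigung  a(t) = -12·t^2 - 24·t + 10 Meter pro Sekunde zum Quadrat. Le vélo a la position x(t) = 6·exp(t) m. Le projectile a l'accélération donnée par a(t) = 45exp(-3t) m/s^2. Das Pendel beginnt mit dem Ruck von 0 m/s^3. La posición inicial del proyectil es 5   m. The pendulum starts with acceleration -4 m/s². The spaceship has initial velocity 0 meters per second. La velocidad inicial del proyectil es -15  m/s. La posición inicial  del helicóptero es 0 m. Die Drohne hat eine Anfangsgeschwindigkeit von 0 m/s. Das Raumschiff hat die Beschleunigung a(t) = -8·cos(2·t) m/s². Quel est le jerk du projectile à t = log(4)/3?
Nous devons dériver notre équation de l'accélération a(t) = 45·exp(-3·t) 1 fois. En dérivant l'accélération, nous obtenons le jerk: j(t) = -135·exp(-3·t). De l'équation du jerk j(t) = -135·exp(-3·t), nous substituons t = log(4)/3 pour obtenir j = -135/4.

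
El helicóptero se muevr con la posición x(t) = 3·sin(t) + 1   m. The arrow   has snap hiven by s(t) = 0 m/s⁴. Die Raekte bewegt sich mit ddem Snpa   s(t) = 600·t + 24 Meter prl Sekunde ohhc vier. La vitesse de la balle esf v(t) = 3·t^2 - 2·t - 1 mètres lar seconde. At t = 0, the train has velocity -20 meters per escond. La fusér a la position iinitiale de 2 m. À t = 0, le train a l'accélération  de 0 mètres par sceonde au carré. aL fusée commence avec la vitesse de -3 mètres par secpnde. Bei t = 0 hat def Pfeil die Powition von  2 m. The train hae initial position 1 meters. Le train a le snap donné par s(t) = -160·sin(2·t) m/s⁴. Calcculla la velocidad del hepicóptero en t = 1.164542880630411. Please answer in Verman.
Wir müssen unsere Gleichung für die Position x(t) = 3·sin(t) + 1 1-mal ableiten. Mit d/dt von x(t) finden wir v(t) = 3·cos(t). Mit v(t) = 3·cos(t) und Einsetzen von t = 1.164542880630411, finden wir v = 1.18551148775051.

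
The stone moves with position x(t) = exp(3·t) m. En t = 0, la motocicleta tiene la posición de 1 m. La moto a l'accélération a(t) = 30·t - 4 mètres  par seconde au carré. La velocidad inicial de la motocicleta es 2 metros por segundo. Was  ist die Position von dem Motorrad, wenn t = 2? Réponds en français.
Nous devons trouver la primitive de notre équation de l'accélération a(t) = 30·t - 4 2 fois. En prenant ∫a(t)dt et en appliquant v(0) = 2, nous trouvons v(t) = 15·t^2 - 4·t + 2. En intégrant la vitesse et en utilisant la condition initiale x(0) = 1, nous obtenons x(t) = 5·t^3 - 2·t^2 + 2·t + 1. En utilisant x(t) = 5·t^3 - 2·t^2 + 2·t + 1 et en substituant t = 2, nous trouvons x = 37.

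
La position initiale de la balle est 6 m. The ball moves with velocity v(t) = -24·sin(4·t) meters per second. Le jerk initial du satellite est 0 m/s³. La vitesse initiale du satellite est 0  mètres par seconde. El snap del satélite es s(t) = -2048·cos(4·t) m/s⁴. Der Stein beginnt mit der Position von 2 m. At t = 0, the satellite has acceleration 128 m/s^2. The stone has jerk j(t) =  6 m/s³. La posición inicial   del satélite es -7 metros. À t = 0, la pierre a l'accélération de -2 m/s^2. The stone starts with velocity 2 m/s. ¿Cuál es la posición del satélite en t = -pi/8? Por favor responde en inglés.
We must find the antiderivative of our snap equation s(t) = -2048·cos(4·t) 4 times. Finding the integral of s(t) and using j(0) = 0: j(t) = -512·sin(4·t). The integral of jerk is acceleration. Using a(0) = 128, we get a(t) = 128·cos(4·t). Integrating acceleration and using the initial condition v(0) = 0, we get v(t) = 32·sin(4·t). Finding the integral of v(t) and using x(0) = -7: x(t) = 1 - 8·cos(4·t). From the given position equation x(t) = 1 - 8·cos(4·t), we substitute t = -pi/8 to get x = 1.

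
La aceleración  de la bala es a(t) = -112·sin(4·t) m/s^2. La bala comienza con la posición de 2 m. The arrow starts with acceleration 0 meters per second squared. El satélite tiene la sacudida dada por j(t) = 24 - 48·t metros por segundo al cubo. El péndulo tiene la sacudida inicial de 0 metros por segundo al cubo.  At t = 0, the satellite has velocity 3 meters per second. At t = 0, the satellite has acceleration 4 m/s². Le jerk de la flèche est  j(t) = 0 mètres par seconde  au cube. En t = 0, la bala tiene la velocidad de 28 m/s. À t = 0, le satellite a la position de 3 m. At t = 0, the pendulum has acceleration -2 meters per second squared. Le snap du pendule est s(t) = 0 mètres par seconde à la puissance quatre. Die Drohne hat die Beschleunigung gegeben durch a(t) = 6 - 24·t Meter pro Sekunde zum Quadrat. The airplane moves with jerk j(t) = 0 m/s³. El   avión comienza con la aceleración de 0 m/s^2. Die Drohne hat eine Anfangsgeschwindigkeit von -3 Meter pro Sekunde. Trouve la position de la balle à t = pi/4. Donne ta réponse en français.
Nous devons trouver la primitive de notre équation de l'accélération a(t) = -112·sin(4·t) 2 fois. En prenant ∫a(t)dt et en appliquant v(0) = 28, nous trouvons v(t) = 28·cos(4·t). En intégrant la vitesse et en utilisant la condition initiale x(0) = 2, nous obtenons x(t) = 7·sin(4·t) + 2. Nous avons la position x(t) = 7·sin(4·t) + 2. En substituant t = pi/4: x(pi/4) = 2.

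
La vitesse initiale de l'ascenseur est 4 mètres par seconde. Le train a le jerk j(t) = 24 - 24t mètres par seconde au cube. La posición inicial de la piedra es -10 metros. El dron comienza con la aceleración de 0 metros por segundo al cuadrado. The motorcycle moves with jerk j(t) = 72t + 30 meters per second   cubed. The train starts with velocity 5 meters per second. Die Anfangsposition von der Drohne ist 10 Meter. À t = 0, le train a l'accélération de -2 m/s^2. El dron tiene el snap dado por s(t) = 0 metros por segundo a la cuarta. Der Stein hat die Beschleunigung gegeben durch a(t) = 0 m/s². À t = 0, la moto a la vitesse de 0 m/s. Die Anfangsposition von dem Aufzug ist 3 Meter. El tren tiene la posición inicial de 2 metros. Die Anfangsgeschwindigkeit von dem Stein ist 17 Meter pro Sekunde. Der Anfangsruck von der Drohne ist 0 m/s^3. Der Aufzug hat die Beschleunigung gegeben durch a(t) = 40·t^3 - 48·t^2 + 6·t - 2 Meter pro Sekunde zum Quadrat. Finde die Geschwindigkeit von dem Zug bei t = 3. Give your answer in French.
Nous devons intégrer notre équation du jerk j(t) = 24 - 24·t 2 fois. La primitive du jerk est l'accélération. En utilisant a(0) = -2, nous obtenons a(t) = -12·t^2 + 24·t - 2. La primitive de l'accélération est la vitesse. En utilisant v(0) = 5, nous obtenons v(t) = -4·t^3 + 12·t^2 - 2·t + 5. Nous avons la vitesse v(t) = -4·t^3 + 12·t^2 - 2·t + 5. En substituant t = 3: v(3) = -1.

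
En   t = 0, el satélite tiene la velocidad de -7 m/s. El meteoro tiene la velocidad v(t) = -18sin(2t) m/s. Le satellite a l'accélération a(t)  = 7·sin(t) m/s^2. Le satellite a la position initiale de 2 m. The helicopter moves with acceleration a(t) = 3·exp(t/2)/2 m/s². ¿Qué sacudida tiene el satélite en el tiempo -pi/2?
Partiendo de la aceleración a(t) = 7·sin(t), tomamos 1 derivada. Tomando d/dt de a(t), encontramos j(t) = 7·cos(t). Usando j(t) = 7·cos(t) y sustituyendo t = -pi/2, encontramos j = 0.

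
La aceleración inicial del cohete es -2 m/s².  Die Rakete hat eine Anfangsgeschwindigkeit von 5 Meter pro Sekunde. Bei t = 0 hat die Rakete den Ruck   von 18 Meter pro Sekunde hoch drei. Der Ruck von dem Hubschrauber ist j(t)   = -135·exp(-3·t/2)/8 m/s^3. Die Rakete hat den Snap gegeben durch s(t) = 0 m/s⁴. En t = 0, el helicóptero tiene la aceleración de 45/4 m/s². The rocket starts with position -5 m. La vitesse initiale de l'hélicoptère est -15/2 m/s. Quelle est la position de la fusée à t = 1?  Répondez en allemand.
Ausgehend von dem Snap s(t) = 0, nehmen wir 4 Stammfunktionen. Mit ∫s(t)dt und Anwendung von j(0) = 18, finden wir j(t) = 18. Durch Integration von dem Ruck und Verwendung der Anfangsbedingung a(0) = -2, erhalten wir a(t) = 18·t - 2. Das Integral von der Beschleunigung, mit v(0) = 5, ergibt die Geschwindigkeit: v(t) = 9·t^2 - 2·t + 5. Die Stammfunktion von der Geschwindigkeit ist die Position. Mit x(0) = -5 erhalten wir x(t) = 3·t^3 - t^2 + 5·t - 5. Mit x(t) = 3·t^3 - t^2 + 5·t - 5 und Einsetzen von t = 1, finden wir x = 2.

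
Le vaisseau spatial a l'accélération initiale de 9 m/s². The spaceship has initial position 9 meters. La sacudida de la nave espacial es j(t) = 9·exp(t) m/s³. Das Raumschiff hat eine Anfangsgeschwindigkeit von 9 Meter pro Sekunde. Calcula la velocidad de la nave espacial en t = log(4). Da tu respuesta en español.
Para resolver esto, necesitamos tomar 2 integrales de nuestra ecuación de la sacudida j(t) = 9·exp(t). La antiderivada de la sacudida es la aceleración. Usando a(0) = 9, obtenemos a(t) = 9·exp(t). Tomando ∫a(t)dt y aplicando v(0) = 9, encontramos v(t) = 9·exp(t). De la ecuación de la velocidad v(t) = 9·exp(t), sustituimos t = log(4) para obtener v = 36.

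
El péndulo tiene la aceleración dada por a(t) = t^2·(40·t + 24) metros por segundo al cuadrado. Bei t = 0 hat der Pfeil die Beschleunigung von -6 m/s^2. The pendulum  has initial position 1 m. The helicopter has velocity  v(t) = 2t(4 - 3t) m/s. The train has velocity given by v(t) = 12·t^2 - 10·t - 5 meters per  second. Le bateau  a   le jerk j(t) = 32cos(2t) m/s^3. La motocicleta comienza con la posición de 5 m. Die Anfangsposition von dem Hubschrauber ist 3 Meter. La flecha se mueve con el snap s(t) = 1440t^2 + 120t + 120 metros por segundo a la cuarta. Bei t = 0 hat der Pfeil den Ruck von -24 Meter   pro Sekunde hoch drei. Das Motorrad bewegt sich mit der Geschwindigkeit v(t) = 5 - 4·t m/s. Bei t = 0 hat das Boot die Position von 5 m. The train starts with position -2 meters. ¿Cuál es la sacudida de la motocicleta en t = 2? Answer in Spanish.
Para resolver esto, necesitamos tomar 2 derivadas de nuestra ecuación de la velocidad v(t) = 5 - 4·t. Derivando la velocidad, obtenemos la aceleración: a(t) = -4. Derivando la aceleración, obtenemos la sacudida: j(t) = 0. Usando j(t) = 0 y sustituyendo t = 2, encontramos j = 0.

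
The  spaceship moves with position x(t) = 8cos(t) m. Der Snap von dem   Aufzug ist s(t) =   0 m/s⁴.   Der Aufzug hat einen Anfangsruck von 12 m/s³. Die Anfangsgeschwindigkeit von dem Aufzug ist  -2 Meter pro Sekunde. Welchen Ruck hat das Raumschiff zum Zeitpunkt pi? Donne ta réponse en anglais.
Starting from position x(t) = 8·cos(t), we take 3 derivatives. The derivative of position gives velocity: v(t) = -8·sin(t). Differentiating velocity, we get acceleration: a(t) = -8·cos(t). The derivative of acceleration gives jerk: j(t) = 8·sin(t). Using j(t) = 8·sin(t) and substituting t = pi, we find j = 0.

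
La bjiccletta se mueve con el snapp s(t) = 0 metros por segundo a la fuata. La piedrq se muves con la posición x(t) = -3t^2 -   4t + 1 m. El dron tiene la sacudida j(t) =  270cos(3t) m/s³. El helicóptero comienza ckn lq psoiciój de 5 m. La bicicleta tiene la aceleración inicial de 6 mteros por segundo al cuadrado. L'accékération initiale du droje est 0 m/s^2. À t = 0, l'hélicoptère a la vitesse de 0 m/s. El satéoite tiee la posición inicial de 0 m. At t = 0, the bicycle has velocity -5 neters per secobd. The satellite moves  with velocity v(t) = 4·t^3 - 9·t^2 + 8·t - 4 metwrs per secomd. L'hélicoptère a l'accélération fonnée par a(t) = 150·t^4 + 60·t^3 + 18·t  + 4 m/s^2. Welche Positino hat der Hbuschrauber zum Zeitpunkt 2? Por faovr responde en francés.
Pour résoudre ceci, nous devons prendre 2 intégrales de notre équation de l'accélération a(t) = 150·t^4 + 60·t^3 + 18·t + 4. L'intégrale de l'accélération est la vitesse. En utilisant v(0) = 0, nous obtenons v(t) = t·(30·t^4 + 15·t^3 + 9·t + 4). En prenant ∫v(t)dt et en appliquant x(0) = 5, nous trouvons x(t) = 5·t^6 + 3·t^5 + 3·t^3 + 2·t^2 + 5. De l'équation de la position x(t) = 5·t^6 + 3·t^5 + 3·t^3 + 2·t^2 + 5, nous substituons t = 2 pour obtenir x = 453.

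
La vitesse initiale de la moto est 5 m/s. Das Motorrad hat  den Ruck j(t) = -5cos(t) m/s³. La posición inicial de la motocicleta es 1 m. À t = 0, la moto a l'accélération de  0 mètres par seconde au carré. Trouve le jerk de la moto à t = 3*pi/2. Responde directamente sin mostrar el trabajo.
À t = 3*pi/2, j = 0.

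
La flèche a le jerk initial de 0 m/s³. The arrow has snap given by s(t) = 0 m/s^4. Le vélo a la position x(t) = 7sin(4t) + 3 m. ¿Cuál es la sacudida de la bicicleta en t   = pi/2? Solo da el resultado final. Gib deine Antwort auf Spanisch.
La sacudida en t = pi/2 es j = -448.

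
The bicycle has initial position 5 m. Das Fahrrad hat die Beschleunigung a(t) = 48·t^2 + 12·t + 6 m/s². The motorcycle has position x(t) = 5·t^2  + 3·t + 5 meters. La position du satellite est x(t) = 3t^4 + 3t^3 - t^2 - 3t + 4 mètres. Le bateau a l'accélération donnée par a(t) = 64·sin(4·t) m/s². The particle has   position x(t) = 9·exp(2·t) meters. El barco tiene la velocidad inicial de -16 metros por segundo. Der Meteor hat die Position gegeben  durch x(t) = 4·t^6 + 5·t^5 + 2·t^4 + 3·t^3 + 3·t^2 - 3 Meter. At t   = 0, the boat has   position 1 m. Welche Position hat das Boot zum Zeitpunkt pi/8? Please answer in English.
To solve this, we need to take 2 integrals of our acceleration equation a(t) = 64·sin(4·t). Finding the integral of a(t) and using v(0) = -16: v(t) = -16·cos(4·t). Integrating velocity and using the initial condition x(0) = 1, we get x(t) = 1 - 4·sin(4·t). Using x(t) = 1 - 4·sin(4·t) and substituting t = pi/8, we find x = -3.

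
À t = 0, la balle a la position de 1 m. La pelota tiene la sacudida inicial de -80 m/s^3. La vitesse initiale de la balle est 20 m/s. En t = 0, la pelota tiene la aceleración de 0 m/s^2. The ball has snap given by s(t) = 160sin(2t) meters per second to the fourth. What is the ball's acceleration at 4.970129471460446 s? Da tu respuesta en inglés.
To find the answer, we compute 2 integrals of s(t) = 160·sin(2·t). The integral of snap, with j(0) = -80, gives jerk: j(t) = -80·cos(2·t). The integral of jerk, with a(0) = 0, gives acceleration: a(t) = -40·sin(2·t). Using a(t) = -40·sin(2·t) and substituting t = 4.970129471460446, we find a = 19.7181354925415.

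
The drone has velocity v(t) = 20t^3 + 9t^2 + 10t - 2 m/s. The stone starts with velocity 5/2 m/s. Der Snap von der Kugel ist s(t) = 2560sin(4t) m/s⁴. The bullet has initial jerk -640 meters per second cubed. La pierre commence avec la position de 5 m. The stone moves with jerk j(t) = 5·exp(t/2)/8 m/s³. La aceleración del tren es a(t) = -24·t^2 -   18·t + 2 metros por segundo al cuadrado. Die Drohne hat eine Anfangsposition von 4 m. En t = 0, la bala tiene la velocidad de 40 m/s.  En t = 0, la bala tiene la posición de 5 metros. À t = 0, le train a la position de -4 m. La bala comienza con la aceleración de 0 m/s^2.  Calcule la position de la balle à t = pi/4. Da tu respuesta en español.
Partiendo del snap s(t) = 2560·sin(4·t), tomamos 4 integrales. La integral del snap es la sacudida. Usando j(0) = -640, obtenemos j(t) = -640·cos(4·t). Integrando la sacudida y usando la condición inicial a(0) = 0, obtenemos a(t) = -160·sin(4·t). La integral de la aceleración, con v(0) = 40, da la velocidad: v(t) = 40·cos(4·t). Tomando ∫v(t)dt y aplicando x(0) = 5, encontramos x(t) = 10·sin(4·t) + 5. Tenemos la posición x(t) = 10·sin(4·t) + 5. Sustituyendo t = pi/4: x(pi/4) = 5.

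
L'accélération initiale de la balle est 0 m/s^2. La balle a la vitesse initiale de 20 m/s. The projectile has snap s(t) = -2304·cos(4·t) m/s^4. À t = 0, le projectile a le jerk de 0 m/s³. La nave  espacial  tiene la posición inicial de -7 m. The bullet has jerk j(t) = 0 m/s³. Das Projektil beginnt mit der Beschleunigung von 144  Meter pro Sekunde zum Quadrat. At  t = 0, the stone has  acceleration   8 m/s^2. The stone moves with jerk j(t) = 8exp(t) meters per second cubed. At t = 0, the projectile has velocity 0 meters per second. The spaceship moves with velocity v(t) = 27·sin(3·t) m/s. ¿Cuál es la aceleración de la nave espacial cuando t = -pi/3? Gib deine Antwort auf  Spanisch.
Debemos derivar nuestra ecuación de la velocidad v(t) = 27·sin(3·t) 1 vez. Derivando la velocidad, obtenemos la aceleración: a(t) = 81·cos(3·t). Tenemos la aceleración a(t) = 81·cos(3·t). Sustituyendo t = -pi/3: a(-pi/3) = -81.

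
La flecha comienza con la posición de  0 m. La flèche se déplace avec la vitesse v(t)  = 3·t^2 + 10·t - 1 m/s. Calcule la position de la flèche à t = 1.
Nous devons trouver l'intégrale de notre équation de la vitesse v(t) = 3·t^2 + 10·t - 1 1 fois. L'intégrale de la vitesse, avec x(0) = 0, donne la position: x(t) = t^3 + 5·t^2 - t. Nous avons la position x(t) = t^3 + 5·t^2 - t. En substituant t = 1: x(1) = 5.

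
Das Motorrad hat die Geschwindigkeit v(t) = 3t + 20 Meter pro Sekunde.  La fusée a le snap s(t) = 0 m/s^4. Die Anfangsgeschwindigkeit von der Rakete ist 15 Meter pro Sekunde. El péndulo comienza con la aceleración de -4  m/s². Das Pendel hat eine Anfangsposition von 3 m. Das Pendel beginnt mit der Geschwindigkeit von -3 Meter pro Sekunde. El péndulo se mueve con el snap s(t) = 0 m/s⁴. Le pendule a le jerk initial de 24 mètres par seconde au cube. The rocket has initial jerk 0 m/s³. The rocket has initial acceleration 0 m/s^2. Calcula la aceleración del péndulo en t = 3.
Debemos encontrar la integral de nuestra ecuación del snap s(t) = 0 2 veces. La antiderivada del snap es la sacudida. Usando j(0) = 24, obtenemos j(t) = 24. La integral de la sacudida, con a(0) = -4, da la aceleración: a(t) = 24·t - 4. Usando a(t) = 24·t - 4 y sustituyendo t = 3, encontramos a = 68.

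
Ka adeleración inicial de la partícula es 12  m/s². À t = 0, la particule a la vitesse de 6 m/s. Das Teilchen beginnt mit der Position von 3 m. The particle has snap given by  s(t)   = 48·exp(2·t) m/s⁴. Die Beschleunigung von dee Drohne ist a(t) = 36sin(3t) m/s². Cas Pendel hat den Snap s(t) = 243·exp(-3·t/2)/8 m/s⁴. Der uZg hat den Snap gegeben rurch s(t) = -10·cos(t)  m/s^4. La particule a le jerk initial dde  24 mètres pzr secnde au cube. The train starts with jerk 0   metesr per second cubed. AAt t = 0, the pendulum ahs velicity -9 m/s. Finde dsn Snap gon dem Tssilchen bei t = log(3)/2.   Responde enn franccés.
De l'équation du snap s(t) = 48·exp(2·t), nous substituons t = log(3)/2 pour obtenir s = 144.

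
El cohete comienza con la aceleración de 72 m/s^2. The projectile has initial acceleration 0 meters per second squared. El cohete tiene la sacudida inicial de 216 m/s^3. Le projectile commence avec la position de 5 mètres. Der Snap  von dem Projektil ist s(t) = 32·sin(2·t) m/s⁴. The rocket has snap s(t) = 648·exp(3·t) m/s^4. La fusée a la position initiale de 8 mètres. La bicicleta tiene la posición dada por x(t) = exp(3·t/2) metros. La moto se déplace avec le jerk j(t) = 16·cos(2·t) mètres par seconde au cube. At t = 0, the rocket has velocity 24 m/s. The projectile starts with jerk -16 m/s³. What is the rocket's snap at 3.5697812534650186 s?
From the given snap equation s(t) = 648·exp(3·t), we substitute t = 3.5697812534650186 to get s = 29012416.6525020.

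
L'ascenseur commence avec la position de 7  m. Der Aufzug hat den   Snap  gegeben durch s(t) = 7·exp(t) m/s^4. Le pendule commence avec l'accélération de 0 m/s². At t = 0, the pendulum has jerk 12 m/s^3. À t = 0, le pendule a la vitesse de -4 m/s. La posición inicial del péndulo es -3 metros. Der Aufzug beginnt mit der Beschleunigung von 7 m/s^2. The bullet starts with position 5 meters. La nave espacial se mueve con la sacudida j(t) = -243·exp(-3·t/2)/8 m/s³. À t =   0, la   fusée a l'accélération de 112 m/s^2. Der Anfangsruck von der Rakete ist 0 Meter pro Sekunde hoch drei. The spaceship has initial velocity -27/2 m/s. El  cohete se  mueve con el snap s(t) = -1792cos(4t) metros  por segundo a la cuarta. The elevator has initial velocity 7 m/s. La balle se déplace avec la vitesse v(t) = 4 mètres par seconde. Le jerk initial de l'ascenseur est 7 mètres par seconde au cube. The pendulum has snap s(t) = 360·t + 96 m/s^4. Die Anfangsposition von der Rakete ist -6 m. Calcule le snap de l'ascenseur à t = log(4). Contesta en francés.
De l'équation du snap s(t) = 7·exp(t), nous substituons t = log(4) pour obtenir s = 28.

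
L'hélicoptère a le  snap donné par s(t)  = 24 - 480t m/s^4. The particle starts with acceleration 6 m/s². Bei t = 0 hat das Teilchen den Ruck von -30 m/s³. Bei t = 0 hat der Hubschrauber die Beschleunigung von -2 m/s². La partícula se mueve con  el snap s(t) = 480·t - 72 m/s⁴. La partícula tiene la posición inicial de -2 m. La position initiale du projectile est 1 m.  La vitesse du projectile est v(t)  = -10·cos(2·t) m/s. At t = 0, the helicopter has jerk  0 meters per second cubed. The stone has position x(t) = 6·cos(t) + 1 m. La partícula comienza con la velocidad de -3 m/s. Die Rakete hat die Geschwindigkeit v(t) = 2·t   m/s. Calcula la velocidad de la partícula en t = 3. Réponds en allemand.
Um dies zu lösen, müssen wir 3 Integrale unserer Gleichung für den Snap s(t) = 480·t - 72 finden. Das Integral von dem Snap ist der Ruck. Mit j(0) = -30 erhalten wir j(t) = 240·t^2 - 72·t - 30. Mit ∫j(t)dt und Anwendung von a(0) = 6, finden wir a(t) = 80·t^3 - 36·t^2 - 30·t + 6. Mit ∫a(t)dt und Anwendung von v(0) = -3, finden wir v(t) = 20·t^4 - 12·t^3 - 15·t^2 + 6·t - 3. Mit v(t) = 20·t^4 - 12·t^3 - 15·t^2 + 6·t - 3 und Einsetzen von t = 3, finden wir v = 1176.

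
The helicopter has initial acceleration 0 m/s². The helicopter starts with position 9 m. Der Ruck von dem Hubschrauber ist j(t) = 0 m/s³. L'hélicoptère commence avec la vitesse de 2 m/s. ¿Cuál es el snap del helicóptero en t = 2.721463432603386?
Debemos derivar nuestra ecuación de la sacudida j(t) = 0 1 vez. Derivando la sacudida, obtenemos el snap: s(t) = 0. Usando s(t) = 0 y sustituyendo t = 2.721463432603386, encontramos s = 0.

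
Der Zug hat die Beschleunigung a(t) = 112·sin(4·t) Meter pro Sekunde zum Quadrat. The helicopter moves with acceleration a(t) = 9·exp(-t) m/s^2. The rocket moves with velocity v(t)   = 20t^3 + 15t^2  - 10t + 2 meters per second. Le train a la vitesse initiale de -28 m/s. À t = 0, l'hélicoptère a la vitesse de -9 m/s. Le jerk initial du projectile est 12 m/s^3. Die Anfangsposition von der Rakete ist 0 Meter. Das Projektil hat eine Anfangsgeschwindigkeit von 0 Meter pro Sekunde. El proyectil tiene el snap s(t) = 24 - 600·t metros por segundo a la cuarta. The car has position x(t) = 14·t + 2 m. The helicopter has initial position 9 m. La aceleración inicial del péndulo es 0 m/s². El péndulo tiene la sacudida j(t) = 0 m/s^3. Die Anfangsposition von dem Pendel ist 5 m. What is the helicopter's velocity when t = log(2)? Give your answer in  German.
Wir müssen das Integral unserer Gleichung für die Beschleunigung a(t) = 9·exp(-t) 1-mal finden. Mit ∫a(t)dt und Anwendung von v(0) = -9, finden wir v(t) = -9·exp(-t). Aus der Gleichung für die Geschwindigkeit v(t) = -9·exp(-t), setzen wir t = log(2) ein und erhalten v = -9/2.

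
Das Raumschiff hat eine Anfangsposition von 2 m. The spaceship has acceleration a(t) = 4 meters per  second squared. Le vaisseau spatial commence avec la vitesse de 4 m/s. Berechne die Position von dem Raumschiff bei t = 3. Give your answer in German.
Wir müssen das Integral unserer Gleichung für die Beschleunigung a(t) = 4 2-mal finden. Mit ∫a(t)dt und Anwendung von v(0) = 4, finden wir v(t) = 4·t + 4. Durch Integration von der Geschwindigkeit und Verwendung der Anfangsbedingung x(0) = 2, erhalten wir x(t) = 2·t^2 + 4·t + 2. Wir haben die Position x(t) = 2·t^2 + 4·t + 2. Durch Einsetzen von t = 3: x(3) = 32.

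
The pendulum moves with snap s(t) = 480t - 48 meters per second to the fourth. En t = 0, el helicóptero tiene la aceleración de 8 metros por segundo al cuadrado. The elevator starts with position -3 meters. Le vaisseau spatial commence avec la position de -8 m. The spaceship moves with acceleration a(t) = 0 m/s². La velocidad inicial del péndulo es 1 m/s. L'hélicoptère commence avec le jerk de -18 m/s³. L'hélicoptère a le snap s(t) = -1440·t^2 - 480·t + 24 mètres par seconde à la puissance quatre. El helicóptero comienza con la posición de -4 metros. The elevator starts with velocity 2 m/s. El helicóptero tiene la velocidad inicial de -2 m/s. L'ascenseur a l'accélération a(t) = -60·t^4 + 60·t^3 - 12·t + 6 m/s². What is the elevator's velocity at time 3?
Starting from acceleration a(t) = -60·t^4 + 60·t^3 - 12·t + 6, we take 1 antiderivative. Taking ∫a(t)dt and applying v(0) = 2, we find v(t) = -12·t^5 + 15·t^4 - 6·t^2 + 6·t + 2. We have velocity v(t) = -12·t^5 + 15·t^4 - 6·t^2 + 6·t + 2. Substituting t = 3: v(3) = -1735.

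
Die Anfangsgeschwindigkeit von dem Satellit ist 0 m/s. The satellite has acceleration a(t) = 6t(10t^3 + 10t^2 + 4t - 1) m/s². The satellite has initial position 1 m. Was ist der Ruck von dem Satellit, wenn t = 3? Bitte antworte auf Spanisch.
Debemos derivar nuestra ecuación de la aceleración a(t) = 6·t·(10·t^3 + 10·t^2 + 4·t - 1) 1 vez. Tomando d/dt de a(t), encontramos j(t) = 60·t^3 + 60·t^2 + 6·t·(30·t^2 + 20·t + 4) + 24·t - 6. Tenemos la sacudida j(t) = 60·t^3 + 60·t^2 + 6·t·(30·t^2 + 20·t + 4) + 24·t - 6. Sustituyendo t = 3: j(3) = 8238.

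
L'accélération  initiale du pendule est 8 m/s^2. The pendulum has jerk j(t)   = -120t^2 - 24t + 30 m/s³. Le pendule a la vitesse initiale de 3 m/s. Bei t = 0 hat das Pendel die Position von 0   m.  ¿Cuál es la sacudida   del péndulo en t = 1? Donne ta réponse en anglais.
We have jerk j(t) = -120·t^2 - 24·t + 30. Substituting t = 1: j(1) = -114.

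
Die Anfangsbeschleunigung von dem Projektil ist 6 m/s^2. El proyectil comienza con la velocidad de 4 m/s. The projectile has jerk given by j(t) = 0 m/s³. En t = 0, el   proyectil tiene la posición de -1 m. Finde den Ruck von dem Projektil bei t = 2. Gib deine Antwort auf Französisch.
Nous avons le jerk j(t) = 0. En substituant t = 2: j(2) = 0.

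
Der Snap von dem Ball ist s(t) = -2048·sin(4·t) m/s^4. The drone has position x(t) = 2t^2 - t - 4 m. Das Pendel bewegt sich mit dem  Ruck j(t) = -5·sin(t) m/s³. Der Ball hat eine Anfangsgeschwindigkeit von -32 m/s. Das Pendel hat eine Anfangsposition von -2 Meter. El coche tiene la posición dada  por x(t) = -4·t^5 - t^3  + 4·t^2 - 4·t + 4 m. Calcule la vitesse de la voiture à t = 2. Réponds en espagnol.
Debemos derivar nuestra ecuación de la posición x(t) = -4·t^5 - t^3 + 4·t^2 - 4·t + 4 1 vez. Tomando d/dt de x(t), encontramos v(t) = -20·t^4 - 3·t^2 + 8·t - 4. Usando v(t) = -20·t^4 - 3·t^2 + 8·t - 4 y sustituyendo t = 2, encontramos v = -320.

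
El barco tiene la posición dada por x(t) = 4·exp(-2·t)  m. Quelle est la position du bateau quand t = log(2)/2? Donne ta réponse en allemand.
Wir haben die Position x(t) = 4·exp(-2·t). Durch Einsetzen von t = log(2)/2: x(log(2)/2) = 2.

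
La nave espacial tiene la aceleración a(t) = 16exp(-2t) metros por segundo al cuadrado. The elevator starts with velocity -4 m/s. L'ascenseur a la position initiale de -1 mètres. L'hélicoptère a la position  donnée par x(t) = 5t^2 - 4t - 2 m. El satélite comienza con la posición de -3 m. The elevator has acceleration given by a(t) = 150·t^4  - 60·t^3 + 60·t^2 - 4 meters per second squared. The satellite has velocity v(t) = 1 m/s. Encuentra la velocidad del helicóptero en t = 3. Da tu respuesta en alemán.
Ausgehend von der Position x(t) = 5·t^2 - 4·t - 2, nehmen wir 1 Ableitung. Die Ableitung von der Position ergibt die Geschwindigkeit: v(t) = 10·t - 4. Wir haben die Geschwindigkeit v(t) = 10·t - 4. Durch Einsetzen von t = 3: v(3) = 26.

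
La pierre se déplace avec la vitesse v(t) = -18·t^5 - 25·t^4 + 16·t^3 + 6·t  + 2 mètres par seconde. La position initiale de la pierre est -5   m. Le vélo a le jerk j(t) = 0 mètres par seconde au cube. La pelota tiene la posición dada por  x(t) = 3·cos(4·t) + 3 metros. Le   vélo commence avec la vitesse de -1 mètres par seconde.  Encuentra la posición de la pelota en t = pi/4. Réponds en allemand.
Aus der Gleichung für die Position x(t) = 3·cos(4·t) + 3, setzen wir t = pi/4 ein und erhalten x = 0.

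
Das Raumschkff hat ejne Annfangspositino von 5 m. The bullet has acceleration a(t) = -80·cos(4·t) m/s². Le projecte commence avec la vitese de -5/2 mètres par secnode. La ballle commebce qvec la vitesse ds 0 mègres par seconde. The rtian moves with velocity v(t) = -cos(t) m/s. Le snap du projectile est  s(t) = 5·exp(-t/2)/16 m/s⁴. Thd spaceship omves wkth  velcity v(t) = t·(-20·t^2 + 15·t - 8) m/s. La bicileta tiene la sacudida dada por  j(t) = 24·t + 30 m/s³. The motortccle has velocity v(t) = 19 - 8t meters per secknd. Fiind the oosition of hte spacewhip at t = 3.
Starting from velocity v(t) = t·(-20·t^2 + 15·t - 8), we take 1 antiderivative. Taking ∫v(t)dt and applying x(0) = 5, we find x(t) = -5·t^4 + 5·t^3 - 4·t^2 + 5. Using x(t) = -5·t^4 + 5·t^3 - 4·t^2 + 5 and substituting t = 3, we find x = -301.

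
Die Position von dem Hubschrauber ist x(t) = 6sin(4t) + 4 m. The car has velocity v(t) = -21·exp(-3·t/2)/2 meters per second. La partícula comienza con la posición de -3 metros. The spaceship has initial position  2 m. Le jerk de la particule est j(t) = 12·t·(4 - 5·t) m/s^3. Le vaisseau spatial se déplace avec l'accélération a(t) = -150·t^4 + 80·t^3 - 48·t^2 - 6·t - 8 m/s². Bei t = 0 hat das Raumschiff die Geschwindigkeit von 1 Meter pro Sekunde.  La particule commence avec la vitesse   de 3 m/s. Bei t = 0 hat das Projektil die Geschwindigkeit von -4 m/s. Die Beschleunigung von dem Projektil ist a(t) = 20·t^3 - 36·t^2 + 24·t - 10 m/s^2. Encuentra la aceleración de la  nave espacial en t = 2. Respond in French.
De l'équation de l'accélération a(t) = -150·t^4 + 80·t^3 - 48·t^2 - 6·t - 8, nous substituons t = 2 pour obtenir a = -1972.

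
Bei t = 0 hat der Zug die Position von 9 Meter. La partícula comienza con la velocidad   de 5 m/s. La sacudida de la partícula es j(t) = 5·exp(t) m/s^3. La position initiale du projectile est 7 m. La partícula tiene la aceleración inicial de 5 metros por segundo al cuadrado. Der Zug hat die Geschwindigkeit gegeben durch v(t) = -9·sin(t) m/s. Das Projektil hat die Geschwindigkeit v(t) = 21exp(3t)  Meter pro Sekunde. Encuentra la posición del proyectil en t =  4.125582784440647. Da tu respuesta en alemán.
Um dies zu lösen, müssen wir 1 Stammfunktion unserer Gleichung für die Geschwindigkeit v(t) = 21·exp(3·t) finden. Die Stammfunktion von der Geschwindigkeit, mit x(0) = 7, ergibt die Position: x(t) = 7·exp(3·t). Aus der Gleichung für die Position x(t) = 7·exp(3·t), setzen wir t = 4.125582784440647 ein und erhalten x = 1660548.45837836.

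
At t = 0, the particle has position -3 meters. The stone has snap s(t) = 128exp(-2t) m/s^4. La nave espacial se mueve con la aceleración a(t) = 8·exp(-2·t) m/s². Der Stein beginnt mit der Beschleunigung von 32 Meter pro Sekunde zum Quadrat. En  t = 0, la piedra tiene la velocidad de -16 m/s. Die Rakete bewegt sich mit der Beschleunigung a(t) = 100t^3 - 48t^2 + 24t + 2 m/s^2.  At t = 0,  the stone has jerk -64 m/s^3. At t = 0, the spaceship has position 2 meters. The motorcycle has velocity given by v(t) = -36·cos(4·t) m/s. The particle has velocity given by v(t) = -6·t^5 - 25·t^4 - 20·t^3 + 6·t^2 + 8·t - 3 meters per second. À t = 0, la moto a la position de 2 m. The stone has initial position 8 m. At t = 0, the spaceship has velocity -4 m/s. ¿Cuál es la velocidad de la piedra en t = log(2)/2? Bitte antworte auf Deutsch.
Wir müssen das Integral unserer Gleichung für den Snap s(t) = 128·exp(-2·t) 3-mal finden. Das Integral von dem Snap, mit j(0) = -64, ergibt den Ruck: j(t) = -64·exp(-2·t). Mit ∫j(t)dt und Anwendung von a(0) = 32, finden wir a(t) = 32·exp(-2·t). Durch Integration von der Beschleunigung und Verwendung der Anfangsbedingung v(0) = -16, erhalten wir v(t) = -16·exp(-2·t). Wir haben die Geschwindigkeit v(t) = -16·exp(-2·t). Durch Einsetzen von t = log(2)/2: v(log(2)/2) = -8.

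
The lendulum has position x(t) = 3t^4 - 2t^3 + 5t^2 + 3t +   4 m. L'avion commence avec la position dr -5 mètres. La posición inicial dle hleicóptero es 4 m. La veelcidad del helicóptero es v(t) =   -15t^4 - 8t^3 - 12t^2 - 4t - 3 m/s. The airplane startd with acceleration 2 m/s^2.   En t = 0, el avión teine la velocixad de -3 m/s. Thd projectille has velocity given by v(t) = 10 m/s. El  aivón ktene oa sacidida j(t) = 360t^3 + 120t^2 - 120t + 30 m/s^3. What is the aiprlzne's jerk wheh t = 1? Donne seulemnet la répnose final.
j(1) = 390.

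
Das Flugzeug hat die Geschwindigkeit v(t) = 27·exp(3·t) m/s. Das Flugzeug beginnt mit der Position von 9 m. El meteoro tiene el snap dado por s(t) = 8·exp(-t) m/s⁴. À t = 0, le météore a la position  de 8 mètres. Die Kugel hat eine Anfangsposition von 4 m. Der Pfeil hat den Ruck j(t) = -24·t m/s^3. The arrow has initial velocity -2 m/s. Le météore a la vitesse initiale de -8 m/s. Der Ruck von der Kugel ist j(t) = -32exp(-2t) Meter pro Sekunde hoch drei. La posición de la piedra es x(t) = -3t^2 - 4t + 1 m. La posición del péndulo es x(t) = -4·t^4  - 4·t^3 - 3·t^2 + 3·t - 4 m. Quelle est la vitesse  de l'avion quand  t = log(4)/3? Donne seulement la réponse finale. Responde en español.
La respuesta es 108.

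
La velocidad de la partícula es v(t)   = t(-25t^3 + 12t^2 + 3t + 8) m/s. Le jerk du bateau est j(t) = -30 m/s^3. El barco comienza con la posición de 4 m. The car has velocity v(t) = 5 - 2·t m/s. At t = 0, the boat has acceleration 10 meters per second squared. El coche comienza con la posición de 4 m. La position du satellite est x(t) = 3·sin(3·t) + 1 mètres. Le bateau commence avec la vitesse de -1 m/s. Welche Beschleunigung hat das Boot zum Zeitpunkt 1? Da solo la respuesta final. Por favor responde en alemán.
Die Antwort ist -20.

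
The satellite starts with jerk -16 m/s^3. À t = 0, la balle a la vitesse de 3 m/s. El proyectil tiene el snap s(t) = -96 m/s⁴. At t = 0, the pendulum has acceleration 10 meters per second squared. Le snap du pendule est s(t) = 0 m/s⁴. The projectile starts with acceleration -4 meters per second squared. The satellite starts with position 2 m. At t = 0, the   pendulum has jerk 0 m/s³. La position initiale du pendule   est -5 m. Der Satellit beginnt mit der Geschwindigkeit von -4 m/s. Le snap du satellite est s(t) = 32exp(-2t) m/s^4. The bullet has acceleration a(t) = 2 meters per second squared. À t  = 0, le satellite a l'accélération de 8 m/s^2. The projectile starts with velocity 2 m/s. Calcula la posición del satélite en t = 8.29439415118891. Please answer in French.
Nous devons intégrer notre équation du snap s(t) = 32·exp(-2·t) 4 fois. En intégrant le snap et en utilisant la condition initiale j(0) = -16, nous obtenons j(t) = -16·exp(-2·t). En prenant ∫j(t)dt et en appliquant a(0) = 8, nous trouvons a(t) = 8·exp(-2·t). La primitive de l'accélération est la vitesse. En utilisant v(0) = -4, nous obtenons v(t) = -4·exp(-2·t). En intégrant la vitesse et en utilisant la condition initiale x(0) = 2, nous obtenons x(t) = 2·exp(-2·t). De l'équation de la position x(t) = 2·exp(-2·t), nous substituons t = 8.29439415118891 pour obtenir x = 1.24913901893438E-7.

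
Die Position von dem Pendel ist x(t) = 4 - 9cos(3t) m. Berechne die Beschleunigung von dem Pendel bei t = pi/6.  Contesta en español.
Partiendo de la posición x(t) = 4 - 9·cos(3·t), tomamos 2 derivadas. Tomando d/dt de x(t), encontramos v(t) = 27·sin(3·t). Derivando la velocidad, obtenemos la aceleración: a(t) = 81·cos(3·t). Usando a(t) = 81·cos(3·t) y sustituyendo t = pi/6, encontramos a = 0.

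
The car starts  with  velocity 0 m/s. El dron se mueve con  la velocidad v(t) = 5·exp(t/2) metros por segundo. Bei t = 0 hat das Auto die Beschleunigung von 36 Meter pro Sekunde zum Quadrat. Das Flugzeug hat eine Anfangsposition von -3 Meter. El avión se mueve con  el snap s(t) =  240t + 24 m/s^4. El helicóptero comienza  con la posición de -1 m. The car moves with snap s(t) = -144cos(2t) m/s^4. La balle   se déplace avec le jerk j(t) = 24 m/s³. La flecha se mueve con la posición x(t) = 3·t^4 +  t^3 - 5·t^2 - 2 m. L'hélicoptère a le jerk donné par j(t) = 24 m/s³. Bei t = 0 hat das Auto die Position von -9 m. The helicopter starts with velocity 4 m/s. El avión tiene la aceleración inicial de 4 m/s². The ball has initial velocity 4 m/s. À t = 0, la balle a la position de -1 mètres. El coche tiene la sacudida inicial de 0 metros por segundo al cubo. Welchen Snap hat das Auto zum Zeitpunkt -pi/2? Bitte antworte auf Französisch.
En utilisant s(t) = -144·cos(2·t) et en substituant t = -pi/2, nous trouvons s = 144.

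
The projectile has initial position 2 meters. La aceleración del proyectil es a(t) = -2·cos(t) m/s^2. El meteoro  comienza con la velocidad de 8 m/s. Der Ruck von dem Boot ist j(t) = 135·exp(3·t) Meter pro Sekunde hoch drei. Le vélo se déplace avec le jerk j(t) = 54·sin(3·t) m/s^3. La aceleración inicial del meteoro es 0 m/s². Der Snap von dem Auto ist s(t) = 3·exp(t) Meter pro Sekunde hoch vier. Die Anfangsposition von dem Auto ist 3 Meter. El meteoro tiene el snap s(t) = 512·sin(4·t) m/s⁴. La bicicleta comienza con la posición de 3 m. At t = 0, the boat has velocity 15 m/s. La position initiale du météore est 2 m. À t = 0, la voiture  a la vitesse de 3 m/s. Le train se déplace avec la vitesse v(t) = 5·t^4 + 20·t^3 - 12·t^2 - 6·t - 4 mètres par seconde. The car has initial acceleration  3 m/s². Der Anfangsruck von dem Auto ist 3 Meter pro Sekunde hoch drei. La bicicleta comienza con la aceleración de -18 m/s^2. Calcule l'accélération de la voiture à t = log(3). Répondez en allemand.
Ausgehend von dem Snap s(t) = 3·exp(t), nehmen wir 2 Integrale. Durch Integration von dem Snap und Verwendung der Anfangsbedingung j(0) = 3, erhalten wir j(t) = 3·exp(t). Das Integral von dem Ruck, mit a(0) = 3, ergibt die Beschleunigung: a(t) = 3·exp(t). Mit a(t) = 3·exp(t) und Einsetzen von t = log(3), finden wir a = 9.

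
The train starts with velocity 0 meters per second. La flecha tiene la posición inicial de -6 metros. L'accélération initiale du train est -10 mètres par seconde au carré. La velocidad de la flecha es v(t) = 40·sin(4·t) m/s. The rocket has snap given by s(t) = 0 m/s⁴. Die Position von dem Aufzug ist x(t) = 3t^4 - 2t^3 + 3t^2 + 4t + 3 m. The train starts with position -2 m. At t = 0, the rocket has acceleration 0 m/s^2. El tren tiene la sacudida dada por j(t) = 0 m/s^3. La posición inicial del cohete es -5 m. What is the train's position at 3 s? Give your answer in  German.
Wir müssen unsere Gleichung für den Ruck j(t) = 0 3-mal integrieren. Mit ∫j(t)dt und Anwendung von a(0) = -10, finden wir a(t) = -10. Mit ∫a(t)dt und Anwendung von v(0) = 0, finden wir v(t) = -10·t. Mit ∫v(t)dt und Anwendung von x(0) = -2, finden wir x(t) = -5·t^2 - 2. Aus der Gleichung für die Position x(t) = -5·t^2 - 2, setzen wir t = 3 ein und erhalten x = -47.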